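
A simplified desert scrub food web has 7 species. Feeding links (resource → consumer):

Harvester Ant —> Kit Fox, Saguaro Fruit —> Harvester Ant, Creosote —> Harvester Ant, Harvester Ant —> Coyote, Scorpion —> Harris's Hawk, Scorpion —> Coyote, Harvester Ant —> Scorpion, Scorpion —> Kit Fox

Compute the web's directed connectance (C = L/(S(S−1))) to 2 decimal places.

The web has S = 7 species and L = 8 feeding links.
C = L / (S(S−1)) = 8 / 42 = 0.1905 ≈ 0.19.

C = 0.19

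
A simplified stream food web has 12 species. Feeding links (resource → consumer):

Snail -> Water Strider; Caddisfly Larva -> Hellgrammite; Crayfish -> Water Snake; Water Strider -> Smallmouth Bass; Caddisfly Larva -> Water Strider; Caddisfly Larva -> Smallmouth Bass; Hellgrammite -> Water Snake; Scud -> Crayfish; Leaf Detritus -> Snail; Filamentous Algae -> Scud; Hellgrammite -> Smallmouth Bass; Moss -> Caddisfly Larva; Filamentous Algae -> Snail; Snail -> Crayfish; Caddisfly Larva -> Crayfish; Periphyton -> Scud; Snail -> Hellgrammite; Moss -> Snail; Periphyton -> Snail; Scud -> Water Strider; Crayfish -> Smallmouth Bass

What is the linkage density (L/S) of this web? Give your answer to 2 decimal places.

There are L = 21 links among S = 12 species.
L/S = 21/12 = 1.7500 ≈ 1.75.

L/S = 1.75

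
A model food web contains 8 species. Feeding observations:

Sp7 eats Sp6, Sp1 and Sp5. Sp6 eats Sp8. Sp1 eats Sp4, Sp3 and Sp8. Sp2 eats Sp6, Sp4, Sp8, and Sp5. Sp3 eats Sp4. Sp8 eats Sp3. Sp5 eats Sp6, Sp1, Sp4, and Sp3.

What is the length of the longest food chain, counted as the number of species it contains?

One longest chain: Sp4 → Sp3 → Sp8 → Sp6 → Sp5 → Sp7.
It has 6 species and 5 links.

6 species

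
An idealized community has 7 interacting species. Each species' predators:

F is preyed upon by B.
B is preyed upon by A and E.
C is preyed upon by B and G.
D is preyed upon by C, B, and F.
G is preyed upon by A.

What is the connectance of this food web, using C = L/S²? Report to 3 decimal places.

C = 0.184

The web has S = 7 species and L = 9 feeding links.
C = L / S² = 9 / 49 = 0.1837 ≈ 0.184.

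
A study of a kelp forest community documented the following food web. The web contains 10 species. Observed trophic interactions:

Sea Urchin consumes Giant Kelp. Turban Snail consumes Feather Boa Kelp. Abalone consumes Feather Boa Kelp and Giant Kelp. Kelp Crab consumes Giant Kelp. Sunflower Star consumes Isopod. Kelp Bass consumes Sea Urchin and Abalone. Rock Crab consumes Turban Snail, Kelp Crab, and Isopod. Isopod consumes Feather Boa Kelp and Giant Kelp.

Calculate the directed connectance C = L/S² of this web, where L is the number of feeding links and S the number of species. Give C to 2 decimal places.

The web has S = 10 species and L = 13 feeding links.
C = L / S² = 13 / 100 = 0.1300 ≈ 0.13.

C = 0.13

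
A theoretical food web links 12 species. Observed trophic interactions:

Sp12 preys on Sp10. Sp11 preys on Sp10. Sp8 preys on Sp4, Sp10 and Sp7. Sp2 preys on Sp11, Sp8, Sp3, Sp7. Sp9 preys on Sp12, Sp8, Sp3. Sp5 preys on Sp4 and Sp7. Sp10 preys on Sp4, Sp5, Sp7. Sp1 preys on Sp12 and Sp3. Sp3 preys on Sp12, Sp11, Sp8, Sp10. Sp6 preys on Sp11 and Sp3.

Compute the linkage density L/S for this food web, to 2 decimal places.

There are L = 25 links among S = 12 species.
L/S = 25/12 = 2.0833 ≈ 2.08.

L/S = 2.08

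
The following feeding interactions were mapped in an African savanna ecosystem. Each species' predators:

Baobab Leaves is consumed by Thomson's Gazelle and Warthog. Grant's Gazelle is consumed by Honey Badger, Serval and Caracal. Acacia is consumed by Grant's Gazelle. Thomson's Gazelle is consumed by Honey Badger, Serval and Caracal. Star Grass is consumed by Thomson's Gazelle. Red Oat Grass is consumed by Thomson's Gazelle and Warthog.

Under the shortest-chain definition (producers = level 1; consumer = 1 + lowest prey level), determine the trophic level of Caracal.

Red Oat Grass is a producer → level 1.
Thomson's Gazelle eats Red Oat Grass → level 2.
Caracal eats Thomson's Gazelle → level 3.
No prey of Caracal is below level 2, so 3 is the minimum.

Trophic level 3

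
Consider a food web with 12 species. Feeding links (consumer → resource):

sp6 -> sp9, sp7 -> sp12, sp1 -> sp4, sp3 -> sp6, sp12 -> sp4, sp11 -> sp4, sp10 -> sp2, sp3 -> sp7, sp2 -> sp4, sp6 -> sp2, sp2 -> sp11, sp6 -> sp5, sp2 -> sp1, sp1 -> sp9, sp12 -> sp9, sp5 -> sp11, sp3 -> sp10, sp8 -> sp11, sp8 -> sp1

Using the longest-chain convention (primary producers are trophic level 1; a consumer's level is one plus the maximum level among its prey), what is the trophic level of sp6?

Trophic level 4

sp4 is a producer → level 1.
sp11 eats sp4 → level 2.
sp5 eats sp11 → level 3.
sp6 eats sp5 (level 3); other prey at levels: sp9 1, sp2 3 → level 4.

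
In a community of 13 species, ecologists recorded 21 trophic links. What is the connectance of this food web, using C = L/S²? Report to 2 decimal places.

C = 0.12

The web has S = 13 species and L = 21 feeding links.
C = L / S² = 21 / 169 = 0.1243 ≈ 0.12.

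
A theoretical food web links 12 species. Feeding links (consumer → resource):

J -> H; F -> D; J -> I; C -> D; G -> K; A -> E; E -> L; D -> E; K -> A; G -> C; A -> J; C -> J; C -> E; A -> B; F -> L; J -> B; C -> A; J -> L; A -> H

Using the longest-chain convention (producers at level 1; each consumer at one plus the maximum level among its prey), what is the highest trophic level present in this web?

Producers (level 1): L, B, I, H.
L → E → D → C → G gives G level 5.
No species has a prey at level 5, so no species reaches level 6.

5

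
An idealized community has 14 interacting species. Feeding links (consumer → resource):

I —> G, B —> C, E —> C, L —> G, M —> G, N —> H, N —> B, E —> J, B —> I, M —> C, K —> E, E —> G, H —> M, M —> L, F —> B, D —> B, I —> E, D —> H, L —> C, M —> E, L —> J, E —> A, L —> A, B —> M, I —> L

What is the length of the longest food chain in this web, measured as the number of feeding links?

One longest chain: C → L → M → B → D.
It has 5 species and 4 links.

4 links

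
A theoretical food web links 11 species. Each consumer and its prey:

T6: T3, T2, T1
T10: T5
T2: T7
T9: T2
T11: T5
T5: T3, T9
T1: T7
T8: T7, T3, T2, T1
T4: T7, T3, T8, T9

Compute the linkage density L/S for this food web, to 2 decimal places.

There are L = 18 links among S = 11 species.
L/S = 18/11 = 1.6364 ≈ 1.64.

L/S = 1.64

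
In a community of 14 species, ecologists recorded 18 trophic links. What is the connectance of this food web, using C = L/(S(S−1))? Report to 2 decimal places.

The web has S = 14 species and L = 18 feeding links.
C = L / (S(S−1)) = 18 / 182 = 0.0989 ≈ 0.10.

C = 0.10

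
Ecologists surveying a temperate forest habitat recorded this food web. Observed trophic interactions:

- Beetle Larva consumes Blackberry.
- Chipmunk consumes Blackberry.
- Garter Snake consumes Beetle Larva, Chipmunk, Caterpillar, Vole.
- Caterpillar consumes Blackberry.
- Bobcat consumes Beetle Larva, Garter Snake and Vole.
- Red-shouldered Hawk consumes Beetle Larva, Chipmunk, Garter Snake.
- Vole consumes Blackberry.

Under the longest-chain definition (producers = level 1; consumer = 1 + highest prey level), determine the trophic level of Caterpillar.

Blackberry is a producer → level 1.
Caterpillar eats Blackberry → level 2.

Trophic level 2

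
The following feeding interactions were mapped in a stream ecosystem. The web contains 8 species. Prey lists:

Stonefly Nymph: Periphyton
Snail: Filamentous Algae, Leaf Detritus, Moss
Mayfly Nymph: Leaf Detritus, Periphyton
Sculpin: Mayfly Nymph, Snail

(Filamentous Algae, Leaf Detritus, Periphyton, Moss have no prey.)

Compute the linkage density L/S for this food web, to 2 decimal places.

There are L = 8 links among S = 8 species.
L/S = 8/8 = 1.0000 ≈ 1.00.

L/S = 1.00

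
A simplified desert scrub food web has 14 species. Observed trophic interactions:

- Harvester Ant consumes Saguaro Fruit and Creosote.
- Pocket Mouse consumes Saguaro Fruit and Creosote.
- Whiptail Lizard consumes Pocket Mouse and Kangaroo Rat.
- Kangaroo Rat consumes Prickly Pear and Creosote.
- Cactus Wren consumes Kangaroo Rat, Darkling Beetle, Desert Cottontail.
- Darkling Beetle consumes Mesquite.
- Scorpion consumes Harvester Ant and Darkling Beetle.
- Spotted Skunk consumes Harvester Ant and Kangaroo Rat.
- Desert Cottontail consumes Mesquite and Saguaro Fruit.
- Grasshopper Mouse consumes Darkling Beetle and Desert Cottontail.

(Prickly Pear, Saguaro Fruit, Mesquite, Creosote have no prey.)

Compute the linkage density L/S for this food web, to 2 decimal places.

L/S = 1.43

There are L = 20 links among S = 14 species.
L/S = 20/14 = 1.4286 ≈ 1.43.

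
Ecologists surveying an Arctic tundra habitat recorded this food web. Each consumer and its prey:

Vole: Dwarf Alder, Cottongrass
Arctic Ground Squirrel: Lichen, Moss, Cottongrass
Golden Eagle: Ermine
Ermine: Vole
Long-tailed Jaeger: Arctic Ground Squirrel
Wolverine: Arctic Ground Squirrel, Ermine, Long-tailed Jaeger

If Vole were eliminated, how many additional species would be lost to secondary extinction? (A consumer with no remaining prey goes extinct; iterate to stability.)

Remove Vole.
Round 1: Ermine (all prey gone) → extinct.
Round 2: Golden Eagle (all prey gone) → extinct.
No further losses. Total secondary extinctions: 2.

2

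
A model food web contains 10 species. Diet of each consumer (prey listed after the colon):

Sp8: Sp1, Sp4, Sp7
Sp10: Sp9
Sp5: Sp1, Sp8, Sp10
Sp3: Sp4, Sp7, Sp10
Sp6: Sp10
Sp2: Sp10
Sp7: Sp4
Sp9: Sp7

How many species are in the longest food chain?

5 species

One longest chain: Sp4 → Sp7 → Sp9 → Sp10 → Sp6.
It has 5 species and 4 links.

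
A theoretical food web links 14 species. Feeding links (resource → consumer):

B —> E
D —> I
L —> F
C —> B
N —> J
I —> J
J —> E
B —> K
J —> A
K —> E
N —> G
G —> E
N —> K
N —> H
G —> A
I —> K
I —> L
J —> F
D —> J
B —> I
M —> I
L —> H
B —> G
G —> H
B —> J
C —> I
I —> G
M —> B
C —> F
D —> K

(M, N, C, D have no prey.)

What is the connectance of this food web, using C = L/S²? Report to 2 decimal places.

C = 0.15

The web has S = 14 species and L = 30 feeding links.
C = L / S² = 30 / 196 = 0.1531 ≈ 0.15.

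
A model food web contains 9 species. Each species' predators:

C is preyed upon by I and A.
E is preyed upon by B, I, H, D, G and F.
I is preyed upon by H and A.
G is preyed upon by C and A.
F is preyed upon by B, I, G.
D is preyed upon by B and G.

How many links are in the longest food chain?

One longest chain: E → F → G → C → I → A.
It has 6 species and 5 links.

5 links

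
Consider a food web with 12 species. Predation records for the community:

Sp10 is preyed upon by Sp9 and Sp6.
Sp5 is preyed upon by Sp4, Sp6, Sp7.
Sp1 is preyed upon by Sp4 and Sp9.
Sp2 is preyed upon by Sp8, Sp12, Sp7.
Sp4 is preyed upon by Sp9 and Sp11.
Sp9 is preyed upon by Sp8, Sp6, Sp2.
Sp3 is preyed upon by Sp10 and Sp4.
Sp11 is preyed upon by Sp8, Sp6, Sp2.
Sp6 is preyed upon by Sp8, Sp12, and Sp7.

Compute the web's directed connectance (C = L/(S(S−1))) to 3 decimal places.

The web has S = 12 species and L = 23 feeding links.
C = L / (S(S−1)) = 23 / 132 = 0.1742 ≈ 0.174.

C = 0.174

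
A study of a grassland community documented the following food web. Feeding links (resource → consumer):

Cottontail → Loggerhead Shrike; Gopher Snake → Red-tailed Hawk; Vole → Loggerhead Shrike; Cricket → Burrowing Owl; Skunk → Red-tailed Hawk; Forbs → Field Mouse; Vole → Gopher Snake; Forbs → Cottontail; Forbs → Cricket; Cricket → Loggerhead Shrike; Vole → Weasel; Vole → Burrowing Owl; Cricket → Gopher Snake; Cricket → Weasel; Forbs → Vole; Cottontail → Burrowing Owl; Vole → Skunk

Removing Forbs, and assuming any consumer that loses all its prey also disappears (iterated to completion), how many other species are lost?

Remove Forbs.
Round 1: Cottontail (all prey gone), Cricket (all prey gone), Field Mouse (all prey gone), Vole (all prey gone) → extinct.
Round 2: Loggerhead Shrike (all prey gone), Skunk (all prey gone), Burrowing Owl (all prey gone), Weasel (all prey gone), Gopher Snake (all prey gone) → extinct.
Round 3: Red-tailed Hawk (all prey gone) → extinct.
No further losses. Total secondary extinctions: 10.

10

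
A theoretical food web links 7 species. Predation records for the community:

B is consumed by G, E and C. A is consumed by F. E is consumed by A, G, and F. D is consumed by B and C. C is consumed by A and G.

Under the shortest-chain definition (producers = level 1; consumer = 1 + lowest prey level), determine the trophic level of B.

D is a producer → level 1.
B eats D → level 2.

Trophic level 2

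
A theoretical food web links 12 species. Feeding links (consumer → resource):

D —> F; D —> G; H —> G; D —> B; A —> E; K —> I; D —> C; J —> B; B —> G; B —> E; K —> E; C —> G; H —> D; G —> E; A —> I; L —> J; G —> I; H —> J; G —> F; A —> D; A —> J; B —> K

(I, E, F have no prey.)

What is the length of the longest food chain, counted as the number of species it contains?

One longest chain: I → K → B → J → H.
It has 5 species and 4 links.

5 species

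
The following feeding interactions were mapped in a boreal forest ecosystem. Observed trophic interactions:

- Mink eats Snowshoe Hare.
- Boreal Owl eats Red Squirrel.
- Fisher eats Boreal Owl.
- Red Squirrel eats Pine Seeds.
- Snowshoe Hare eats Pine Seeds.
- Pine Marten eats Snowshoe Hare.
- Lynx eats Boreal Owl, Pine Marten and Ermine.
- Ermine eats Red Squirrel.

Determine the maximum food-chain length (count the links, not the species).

One longest chain: Pine Seeds → Red Squirrel → Boreal Owl → Fisher.
It has 4 species and 3 links.

3 links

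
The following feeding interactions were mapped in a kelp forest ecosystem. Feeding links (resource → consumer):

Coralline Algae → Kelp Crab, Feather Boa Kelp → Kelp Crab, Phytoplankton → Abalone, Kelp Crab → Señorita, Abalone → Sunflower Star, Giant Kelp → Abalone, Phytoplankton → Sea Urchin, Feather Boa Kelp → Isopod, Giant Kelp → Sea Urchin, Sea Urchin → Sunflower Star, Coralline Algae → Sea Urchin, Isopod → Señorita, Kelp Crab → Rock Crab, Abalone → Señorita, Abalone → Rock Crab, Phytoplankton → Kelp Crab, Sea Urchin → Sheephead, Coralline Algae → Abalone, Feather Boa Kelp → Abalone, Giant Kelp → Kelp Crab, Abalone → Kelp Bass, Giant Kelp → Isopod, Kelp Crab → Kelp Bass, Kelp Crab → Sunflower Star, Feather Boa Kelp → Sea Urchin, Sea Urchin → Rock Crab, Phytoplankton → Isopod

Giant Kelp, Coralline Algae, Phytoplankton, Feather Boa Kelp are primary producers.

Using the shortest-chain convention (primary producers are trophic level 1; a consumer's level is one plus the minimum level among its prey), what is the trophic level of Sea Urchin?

Trophic level 2

Giant Kelp is a producer → level 1.
Sea Urchin eats Giant Kelp → level 2.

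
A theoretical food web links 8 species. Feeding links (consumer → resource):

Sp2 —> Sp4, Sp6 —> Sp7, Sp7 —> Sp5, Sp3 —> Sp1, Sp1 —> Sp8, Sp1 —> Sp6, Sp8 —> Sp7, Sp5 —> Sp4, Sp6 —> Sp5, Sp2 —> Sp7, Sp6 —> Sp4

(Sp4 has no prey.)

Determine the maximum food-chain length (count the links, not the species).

One longest chain: Sp4 → Sp5 → Sp7 → Sp6 → Sp1 → Sp3.
It has 6 species and 5 links.

5 links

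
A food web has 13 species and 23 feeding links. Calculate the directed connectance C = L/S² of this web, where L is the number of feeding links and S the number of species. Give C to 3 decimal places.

The web has S = 13 species and L = 23 feeding links.
C = L / S² = 23 / 169 = 0.1361 ≈ 0.136.

C = 0.136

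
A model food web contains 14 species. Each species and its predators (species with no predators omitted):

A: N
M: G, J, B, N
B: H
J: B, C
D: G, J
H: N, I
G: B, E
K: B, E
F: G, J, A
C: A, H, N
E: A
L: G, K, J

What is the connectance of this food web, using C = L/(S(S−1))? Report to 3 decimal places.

C = 0.143

The web has S = 14 species and L = 26 feeding links.
C = L / (S(S−1)) = 26 / 182 = 0.1429 ≈ 0.143.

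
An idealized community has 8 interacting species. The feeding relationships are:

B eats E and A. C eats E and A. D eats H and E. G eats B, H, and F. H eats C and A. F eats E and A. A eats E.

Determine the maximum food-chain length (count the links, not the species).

One longest chain: E → A → C → H → G.
It has 5 species and 4 links.

4 links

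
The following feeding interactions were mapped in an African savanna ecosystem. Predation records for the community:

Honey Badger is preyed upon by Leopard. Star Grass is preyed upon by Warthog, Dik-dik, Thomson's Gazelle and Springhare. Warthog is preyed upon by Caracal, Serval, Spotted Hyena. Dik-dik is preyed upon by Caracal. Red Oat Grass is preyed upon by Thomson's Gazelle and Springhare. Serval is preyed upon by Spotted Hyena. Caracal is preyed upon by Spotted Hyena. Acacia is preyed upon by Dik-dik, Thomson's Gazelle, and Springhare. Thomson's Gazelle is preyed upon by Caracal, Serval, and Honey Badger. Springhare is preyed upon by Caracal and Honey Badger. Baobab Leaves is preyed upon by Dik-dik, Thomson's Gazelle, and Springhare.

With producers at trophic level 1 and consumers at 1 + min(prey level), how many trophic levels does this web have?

Producers (level 1): Star Grass, Baobab Leaves, Acacia, Red Oat Grass.
Following each consumer down to its lowest-level prey: Star Grass → Springhare → Honey Badger → Leopard (levels 1 through 4).
All prey of Leopard (Honey Badger 3) are at level 3 or above, so Leopard is at level 1 + 3 = 4.
Every consumer has at least one prey at level 3 or below, so none exceeds level 4.

4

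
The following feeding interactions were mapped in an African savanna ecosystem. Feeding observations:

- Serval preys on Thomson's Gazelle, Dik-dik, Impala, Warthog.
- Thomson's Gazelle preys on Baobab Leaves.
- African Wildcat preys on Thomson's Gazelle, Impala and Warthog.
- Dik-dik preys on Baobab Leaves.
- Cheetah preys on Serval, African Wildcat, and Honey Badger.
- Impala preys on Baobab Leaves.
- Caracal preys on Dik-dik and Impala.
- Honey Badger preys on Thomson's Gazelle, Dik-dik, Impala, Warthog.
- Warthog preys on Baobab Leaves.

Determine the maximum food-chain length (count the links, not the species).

3 links

One longest chain: Baobab Leaves → Warthog → Honey Badger → Cheetah.
It has 4 species and 3 links.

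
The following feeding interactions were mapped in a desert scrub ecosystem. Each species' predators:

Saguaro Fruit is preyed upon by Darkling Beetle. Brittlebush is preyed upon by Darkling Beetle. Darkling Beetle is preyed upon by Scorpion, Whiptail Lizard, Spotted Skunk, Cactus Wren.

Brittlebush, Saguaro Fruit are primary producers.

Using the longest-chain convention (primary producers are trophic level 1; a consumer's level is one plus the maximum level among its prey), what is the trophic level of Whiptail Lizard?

Trophic level 3

Brittlebush is a producer → level 1.
Darkling Beetle eats Brittlebush (level 1); other prey at levels: Saguaro Fruit 1 → level 2.
Whiptail Lizard eats Darkling Beetle → level 3.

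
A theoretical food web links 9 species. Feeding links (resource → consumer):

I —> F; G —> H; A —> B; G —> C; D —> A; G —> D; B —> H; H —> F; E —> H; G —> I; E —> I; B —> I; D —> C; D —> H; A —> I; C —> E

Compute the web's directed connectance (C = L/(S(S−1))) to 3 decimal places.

The web has S = 9 species and L = 16 feeding links.
C = L / (S(S−1)) = 16 / 72 = 0.2222 ≈ 0.222.

C = 0.222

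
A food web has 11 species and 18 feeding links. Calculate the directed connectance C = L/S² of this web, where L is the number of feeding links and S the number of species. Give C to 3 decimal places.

The web has S = 11 species and L = 18 feeding links.
C = L / S² = 18 / 121 = 0.1488 ≈ 0.149.

C = 0.149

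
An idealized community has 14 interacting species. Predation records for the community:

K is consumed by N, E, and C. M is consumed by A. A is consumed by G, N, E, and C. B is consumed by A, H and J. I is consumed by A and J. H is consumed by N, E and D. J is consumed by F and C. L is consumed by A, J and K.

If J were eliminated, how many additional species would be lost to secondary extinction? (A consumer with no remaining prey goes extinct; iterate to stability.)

Remove J.
Round 1: F (all prey gone) → extinct.
No further losses. Total secondary extinctions: 1.

1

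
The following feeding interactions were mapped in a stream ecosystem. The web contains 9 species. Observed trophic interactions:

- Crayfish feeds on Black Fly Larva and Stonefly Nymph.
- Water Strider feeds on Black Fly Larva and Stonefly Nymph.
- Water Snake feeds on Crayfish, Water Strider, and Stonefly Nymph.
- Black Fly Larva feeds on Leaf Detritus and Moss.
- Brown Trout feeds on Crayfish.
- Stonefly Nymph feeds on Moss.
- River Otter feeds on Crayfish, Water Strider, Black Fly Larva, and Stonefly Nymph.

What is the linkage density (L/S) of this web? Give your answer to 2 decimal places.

There are L = 15 links among S = 9 species.
L/S = 15/9 = 1.6667 ≈ 1.67.

L/S = 1.67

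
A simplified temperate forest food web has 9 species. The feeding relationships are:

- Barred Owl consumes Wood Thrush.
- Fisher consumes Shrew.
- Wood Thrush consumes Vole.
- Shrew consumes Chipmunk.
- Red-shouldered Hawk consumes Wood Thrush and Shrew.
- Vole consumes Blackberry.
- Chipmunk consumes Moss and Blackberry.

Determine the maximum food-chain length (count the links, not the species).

One longest chain: Blackberry → Vole → Wood Thrush → Barred Owl.
It has 4 species and 3 links.

3 links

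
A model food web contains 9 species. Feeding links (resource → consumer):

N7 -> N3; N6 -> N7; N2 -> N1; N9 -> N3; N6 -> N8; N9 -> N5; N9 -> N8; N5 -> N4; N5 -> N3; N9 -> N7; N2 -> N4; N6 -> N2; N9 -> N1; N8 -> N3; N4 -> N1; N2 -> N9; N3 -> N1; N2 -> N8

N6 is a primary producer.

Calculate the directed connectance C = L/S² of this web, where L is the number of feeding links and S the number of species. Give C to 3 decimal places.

The web has S = 9 species and L = 18 feeding links.
C = L / S² = 18 / 81 = 0.2222 ≈ 0.222.

C = 0.222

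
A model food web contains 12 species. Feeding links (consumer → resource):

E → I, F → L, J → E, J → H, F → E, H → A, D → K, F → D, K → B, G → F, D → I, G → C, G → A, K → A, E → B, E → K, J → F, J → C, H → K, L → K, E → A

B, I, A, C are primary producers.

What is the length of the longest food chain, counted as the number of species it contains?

5 species

One longest chain: B → K → D → F → J.
It has 5 species and 4 links.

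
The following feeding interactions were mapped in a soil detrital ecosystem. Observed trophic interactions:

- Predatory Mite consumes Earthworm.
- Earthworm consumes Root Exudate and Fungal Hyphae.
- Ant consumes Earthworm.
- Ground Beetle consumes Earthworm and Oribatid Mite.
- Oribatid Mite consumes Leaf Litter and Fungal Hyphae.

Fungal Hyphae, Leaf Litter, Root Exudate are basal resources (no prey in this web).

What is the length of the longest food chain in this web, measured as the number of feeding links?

2 links

One longest chain: Fungal Hyphae → Earthworm → Predatory Mite.
It has 3 species and 2 links.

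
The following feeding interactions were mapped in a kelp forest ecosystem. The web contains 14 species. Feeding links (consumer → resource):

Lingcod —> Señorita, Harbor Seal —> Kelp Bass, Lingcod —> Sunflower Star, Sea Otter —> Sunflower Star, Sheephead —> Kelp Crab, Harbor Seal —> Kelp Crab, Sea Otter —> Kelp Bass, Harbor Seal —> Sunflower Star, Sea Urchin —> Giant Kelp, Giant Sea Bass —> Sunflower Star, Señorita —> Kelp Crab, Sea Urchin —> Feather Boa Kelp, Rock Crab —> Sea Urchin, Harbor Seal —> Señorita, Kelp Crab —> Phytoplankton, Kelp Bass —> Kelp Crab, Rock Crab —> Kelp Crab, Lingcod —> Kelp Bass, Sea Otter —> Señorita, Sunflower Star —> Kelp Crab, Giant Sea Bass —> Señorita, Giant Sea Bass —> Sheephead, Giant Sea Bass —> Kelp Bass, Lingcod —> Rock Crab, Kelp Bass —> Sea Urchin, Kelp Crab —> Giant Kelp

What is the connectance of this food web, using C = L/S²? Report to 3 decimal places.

C = 0.133

The web has S = 14 species and L = 26 feeding links.
C = L / S² = 26 / 196 = 0.1327 ≈ 0.133.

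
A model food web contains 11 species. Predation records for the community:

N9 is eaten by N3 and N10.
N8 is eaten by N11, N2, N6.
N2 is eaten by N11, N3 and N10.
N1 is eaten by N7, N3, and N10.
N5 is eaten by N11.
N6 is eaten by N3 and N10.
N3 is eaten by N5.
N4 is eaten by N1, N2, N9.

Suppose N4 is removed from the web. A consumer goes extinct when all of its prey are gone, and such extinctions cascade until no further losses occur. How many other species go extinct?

3

Remove N4.
Round 1: N9 (all prey gone), N1 (all prey gone) → extinct.
Round 2: N7 (all prey gone) → extinct.
No further losses. Total secondary extinctions: 3.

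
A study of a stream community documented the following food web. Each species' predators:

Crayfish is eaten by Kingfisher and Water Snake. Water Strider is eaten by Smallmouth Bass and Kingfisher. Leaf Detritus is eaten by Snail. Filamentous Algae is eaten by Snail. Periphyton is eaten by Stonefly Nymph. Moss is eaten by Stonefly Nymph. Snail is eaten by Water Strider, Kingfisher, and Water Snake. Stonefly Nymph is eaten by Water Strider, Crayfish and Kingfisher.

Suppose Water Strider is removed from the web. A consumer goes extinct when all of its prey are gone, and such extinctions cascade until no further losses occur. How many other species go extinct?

1

Remove Water Strider.
Round 1: Smallmouth Bass (all prey gone) → extinct.
No further losses. Total secondary extinctions: 1.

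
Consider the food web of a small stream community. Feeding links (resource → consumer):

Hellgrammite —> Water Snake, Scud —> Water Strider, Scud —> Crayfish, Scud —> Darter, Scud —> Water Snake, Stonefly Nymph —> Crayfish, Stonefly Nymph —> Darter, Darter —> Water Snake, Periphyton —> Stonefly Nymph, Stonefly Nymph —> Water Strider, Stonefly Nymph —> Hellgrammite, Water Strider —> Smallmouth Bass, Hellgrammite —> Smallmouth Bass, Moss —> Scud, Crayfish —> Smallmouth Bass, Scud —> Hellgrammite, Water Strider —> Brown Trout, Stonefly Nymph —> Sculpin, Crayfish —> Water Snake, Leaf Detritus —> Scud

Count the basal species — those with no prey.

Basal species (no prey listed): Moss, Periphyton, Leaf Detritus.
Count: 3.

3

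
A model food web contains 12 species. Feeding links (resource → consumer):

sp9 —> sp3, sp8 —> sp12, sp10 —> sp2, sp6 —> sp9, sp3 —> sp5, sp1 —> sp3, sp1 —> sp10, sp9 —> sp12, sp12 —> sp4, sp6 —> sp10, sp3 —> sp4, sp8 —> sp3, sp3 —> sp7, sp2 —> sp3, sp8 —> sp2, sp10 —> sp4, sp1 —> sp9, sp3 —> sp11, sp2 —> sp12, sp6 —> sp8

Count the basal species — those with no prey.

2

Basal species (no prey listed): sp6, sp1.
Count: 2.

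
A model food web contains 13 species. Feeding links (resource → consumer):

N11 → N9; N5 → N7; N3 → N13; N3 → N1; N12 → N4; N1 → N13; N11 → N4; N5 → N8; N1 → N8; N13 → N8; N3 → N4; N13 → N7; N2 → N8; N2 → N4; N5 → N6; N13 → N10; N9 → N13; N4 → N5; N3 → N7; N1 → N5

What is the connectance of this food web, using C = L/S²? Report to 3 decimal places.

The web has S = 13 species and L = 20 feeding links.
C = L / S² = 20 / 169 = 0.1183 ≈ 0.118.

C = 0.118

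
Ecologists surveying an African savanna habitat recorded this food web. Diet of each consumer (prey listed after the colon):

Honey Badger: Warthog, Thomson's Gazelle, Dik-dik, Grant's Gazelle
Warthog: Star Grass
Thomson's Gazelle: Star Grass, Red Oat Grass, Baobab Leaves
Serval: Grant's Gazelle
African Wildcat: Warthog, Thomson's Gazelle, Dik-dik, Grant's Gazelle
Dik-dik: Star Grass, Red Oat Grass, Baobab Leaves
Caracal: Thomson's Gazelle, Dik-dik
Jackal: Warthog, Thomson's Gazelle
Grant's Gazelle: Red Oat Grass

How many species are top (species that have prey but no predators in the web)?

5

Top species (has prey, but nothing eats it): Honey Badger, Caracal, Serval, Jackal, African Wildcat.
Count: 5.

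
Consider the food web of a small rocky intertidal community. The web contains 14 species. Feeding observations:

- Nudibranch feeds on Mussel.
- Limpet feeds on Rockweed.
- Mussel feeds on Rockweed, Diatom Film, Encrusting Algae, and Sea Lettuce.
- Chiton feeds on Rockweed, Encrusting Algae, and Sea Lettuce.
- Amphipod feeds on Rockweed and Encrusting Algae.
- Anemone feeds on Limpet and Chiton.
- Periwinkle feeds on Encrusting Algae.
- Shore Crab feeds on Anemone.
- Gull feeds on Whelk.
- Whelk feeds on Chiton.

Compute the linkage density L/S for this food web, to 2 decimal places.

L/S = 1.21

There are L = 17 links among S = 14 species.
L/S = 17/14 = 1.2143 ≈ 1.21.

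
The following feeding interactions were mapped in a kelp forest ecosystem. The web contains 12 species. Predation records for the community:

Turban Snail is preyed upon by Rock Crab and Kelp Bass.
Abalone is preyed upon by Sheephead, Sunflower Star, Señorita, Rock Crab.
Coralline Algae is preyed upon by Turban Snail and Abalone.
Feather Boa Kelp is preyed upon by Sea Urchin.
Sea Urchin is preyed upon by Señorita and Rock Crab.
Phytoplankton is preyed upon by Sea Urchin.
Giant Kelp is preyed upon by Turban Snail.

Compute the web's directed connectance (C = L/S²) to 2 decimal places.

C = 0.09

The web has S = 12 species and L = 13 feeding links.
C = L / S² = 13 / 144 = 0.0903 ≈ 0.09.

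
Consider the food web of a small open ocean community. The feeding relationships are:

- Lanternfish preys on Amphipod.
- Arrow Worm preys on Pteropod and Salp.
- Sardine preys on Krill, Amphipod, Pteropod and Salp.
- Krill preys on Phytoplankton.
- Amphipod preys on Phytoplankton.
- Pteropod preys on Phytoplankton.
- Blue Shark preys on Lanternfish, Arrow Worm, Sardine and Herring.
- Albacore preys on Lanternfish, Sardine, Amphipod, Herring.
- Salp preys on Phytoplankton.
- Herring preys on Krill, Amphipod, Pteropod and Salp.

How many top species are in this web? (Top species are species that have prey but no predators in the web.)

2

Top species (has prey, but nothing eats it): Blue Shark, Albacore.
Count: 2.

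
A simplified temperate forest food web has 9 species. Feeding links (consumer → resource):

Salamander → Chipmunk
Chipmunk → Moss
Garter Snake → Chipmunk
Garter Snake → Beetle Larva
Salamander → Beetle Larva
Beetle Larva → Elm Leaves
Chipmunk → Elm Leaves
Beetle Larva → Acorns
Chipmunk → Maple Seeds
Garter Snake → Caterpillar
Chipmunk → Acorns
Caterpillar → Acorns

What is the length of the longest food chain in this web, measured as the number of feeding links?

One longest chain: Moss → Chipmunk → Salamander.
It has 3 species and 2 links.

2 links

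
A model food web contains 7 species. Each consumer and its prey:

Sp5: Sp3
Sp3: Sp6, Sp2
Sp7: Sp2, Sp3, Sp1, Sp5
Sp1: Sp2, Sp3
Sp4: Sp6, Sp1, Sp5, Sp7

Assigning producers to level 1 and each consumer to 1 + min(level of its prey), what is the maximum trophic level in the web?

Producers (level 1): Sp6, Sp2.
Following each consumer down to its lowest-level prey: Sp6 → Sp3 → Sp5 (levels 1 through 3).
All prey of Sp5 (Sp3 2) are at level 2 or above, so Sp5 is at level 1 + 2 = 3.
Every consumer has at least one prey at level 2 or below, so none exceeds level 3.

3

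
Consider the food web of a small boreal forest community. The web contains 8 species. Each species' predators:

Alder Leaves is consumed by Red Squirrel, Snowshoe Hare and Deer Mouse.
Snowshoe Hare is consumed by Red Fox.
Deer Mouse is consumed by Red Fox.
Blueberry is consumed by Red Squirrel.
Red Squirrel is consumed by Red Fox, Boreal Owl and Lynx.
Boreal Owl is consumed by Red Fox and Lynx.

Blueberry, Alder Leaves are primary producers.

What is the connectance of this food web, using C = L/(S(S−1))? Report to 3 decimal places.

C = 0.196

The web has S = 8 species and L = 11 feeding links.
C = L / (S(S−1)) = 11 / 56 = 0.1964 ≈ 0.196.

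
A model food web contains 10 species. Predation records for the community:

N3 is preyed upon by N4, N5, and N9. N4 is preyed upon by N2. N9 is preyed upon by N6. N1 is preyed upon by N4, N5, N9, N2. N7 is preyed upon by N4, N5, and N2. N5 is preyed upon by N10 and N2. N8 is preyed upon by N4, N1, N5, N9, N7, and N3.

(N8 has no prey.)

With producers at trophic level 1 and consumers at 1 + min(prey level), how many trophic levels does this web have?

Producers (level 1): N8.
Following each consumer down to its lowest-level prey: N8 → N7 → N2 (levels 1 through 3).
All prey of N2 (N7 2, N1 2, N5 2, N4 2) are at level 2 or above, so N2 is at level 1 + 2 = 3.
Every consumer has at least one prey at level 2 or below, so none exceeds level 3.

3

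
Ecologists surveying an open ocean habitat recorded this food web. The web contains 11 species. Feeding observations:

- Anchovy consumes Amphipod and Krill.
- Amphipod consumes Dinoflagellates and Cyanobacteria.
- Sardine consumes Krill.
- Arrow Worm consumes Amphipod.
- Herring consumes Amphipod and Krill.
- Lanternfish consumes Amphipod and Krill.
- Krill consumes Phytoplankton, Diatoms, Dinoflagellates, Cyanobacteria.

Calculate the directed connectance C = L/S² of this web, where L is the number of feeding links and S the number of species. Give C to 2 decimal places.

C = 0.12

The web has S = 11 species and L = 14 feeding links.
C = L / S² = 14 / 121 = 0.1157 ≈ 0.12.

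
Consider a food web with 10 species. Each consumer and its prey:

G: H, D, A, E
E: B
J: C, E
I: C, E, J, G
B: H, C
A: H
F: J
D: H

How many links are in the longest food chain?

4 links

One longest chain: H → B → E → J → I.
It has 5 species and 4 links.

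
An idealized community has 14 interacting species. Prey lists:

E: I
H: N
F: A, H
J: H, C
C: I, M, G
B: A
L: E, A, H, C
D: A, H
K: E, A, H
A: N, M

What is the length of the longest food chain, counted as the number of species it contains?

One longest chain: N → A → B.
It has 3 species and 2 links.

3 species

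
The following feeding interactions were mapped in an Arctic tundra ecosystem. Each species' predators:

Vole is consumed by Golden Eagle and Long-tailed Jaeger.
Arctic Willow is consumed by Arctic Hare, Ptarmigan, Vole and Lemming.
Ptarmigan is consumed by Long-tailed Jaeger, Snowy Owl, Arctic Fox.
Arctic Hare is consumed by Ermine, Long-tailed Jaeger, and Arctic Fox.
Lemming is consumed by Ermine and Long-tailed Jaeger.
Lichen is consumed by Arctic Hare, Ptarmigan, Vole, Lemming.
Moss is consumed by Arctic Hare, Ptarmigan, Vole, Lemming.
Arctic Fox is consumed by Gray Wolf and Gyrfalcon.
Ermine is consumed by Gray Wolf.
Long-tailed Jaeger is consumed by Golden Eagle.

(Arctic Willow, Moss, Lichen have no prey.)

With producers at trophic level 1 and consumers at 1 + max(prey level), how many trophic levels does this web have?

4

Producers (level 1): Arctic Willow, Moss, Lichen.
Arctic Willow → Ptarmigan → Arctic Fox → Gray Wolf gives Gray Wolf level 4.
No species has a prey at level 4, so no species reaches level 5.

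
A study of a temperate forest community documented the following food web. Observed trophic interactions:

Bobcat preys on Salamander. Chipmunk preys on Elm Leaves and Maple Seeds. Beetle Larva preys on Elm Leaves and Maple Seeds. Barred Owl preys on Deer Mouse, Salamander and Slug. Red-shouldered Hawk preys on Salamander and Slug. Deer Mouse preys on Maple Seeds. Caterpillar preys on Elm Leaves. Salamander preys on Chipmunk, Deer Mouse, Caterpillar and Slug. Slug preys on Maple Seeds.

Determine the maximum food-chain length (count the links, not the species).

One longest chain: Maple Seeds → Slug → Salamander → Bobcat.
It has 4 species and 3 links.

3 links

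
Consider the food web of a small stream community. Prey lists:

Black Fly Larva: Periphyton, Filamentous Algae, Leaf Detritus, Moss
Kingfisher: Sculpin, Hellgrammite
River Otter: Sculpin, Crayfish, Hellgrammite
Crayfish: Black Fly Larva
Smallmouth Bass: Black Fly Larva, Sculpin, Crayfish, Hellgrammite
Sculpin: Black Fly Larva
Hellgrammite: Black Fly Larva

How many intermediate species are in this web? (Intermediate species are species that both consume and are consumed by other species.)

4

Intermediate species (has both prey and predators): Black Fly Larva, Sculpin, Crayfish, Hellgrammite.
Count: 4.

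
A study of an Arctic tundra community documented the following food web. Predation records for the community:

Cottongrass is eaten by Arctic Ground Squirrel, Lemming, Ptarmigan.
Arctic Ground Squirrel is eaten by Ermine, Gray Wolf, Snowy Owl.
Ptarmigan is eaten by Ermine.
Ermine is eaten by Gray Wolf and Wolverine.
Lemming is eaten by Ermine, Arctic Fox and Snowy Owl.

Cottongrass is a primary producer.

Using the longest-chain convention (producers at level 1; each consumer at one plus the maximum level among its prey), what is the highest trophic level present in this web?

Producers (level 1): Cottongrass.
Cottongrass → Arctic Ground Squirrel → Ermine → Gray Wolf gives Gray Wolf level 4.
No species has a prey at level 4, so no species reaches level 5.

4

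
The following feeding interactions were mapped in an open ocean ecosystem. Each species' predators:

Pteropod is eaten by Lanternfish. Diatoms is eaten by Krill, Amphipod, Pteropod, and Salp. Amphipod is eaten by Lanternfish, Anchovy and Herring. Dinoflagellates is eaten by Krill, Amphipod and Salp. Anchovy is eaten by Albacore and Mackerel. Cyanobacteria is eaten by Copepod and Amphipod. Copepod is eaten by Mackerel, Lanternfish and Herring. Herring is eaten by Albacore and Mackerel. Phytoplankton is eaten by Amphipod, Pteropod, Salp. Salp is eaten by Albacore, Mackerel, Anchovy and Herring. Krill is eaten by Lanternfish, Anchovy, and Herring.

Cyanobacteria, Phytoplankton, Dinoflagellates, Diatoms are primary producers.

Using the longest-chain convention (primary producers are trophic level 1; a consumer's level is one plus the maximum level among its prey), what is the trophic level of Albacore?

Trophic level 4

Cyanobacteria is a producer → level 1.
Copepod eats Cyanobacteria → level 2.
Herring eats Copepod (level 2); other prey at levels: Krill 2, Amphipod 2, Salp 2 → level 3.
Albacore eats Herring (level 3); other prey at levels: Salp 2, Anchovy 3 → level 4.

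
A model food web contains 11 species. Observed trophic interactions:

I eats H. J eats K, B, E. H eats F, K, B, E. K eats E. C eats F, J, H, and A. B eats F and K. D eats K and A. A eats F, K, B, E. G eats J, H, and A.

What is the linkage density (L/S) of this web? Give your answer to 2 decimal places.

L/S = 2.18

There are L = 24 links among S = 11 species.
L/S = 24/11 = 2.1818 ≈ 2.18.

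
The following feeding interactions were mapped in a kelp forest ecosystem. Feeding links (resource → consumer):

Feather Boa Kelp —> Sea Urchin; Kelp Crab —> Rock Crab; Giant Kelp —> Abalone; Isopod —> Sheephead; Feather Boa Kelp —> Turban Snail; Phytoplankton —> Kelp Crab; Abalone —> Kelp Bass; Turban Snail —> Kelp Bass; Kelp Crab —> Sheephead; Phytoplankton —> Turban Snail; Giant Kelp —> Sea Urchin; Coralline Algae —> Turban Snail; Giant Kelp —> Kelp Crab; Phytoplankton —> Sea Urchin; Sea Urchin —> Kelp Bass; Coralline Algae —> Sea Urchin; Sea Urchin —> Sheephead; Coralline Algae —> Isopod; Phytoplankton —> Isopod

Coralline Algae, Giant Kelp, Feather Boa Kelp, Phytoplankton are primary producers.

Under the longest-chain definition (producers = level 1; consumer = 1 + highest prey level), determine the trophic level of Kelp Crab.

Giant Kelp is a producer → level 1.
Kelp Crab eats Giant Kelp (level 1); other prey at levels: Phytoplankton 1 → level 2.

Trophic level 2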